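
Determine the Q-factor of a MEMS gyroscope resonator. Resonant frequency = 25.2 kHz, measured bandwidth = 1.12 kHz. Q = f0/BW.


Step 1: Q = f0 / bandwidth
Step 2: Q = 25.2 / 1.12
Q = 22.5


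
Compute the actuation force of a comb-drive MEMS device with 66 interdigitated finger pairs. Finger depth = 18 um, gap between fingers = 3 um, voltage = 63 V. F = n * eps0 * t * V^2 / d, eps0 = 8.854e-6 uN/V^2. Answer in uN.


Step 1: Parameters: n=66, eps0=8.854e-6 uN/V^2, t=18 um, V=63 V, d=3 um
Step 2: V^2 = 3969
Step 3: F = 66 * 8.854e-6 * 18 * 3969 / 3
F = 13.916 uN


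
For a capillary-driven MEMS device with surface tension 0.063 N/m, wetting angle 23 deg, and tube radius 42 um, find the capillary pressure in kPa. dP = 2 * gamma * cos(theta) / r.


Step 1: cos(23 deg) = 0.9205
Step 2: Convert r to m: r = 42e-6 m
Step 3: dP = 2 * 0.063 * 0.9205 / 42e-6 = 2761.5 Pa
Step 4: Convert Pa to kPa (divide by 1000).
dP = 2.76 kPa


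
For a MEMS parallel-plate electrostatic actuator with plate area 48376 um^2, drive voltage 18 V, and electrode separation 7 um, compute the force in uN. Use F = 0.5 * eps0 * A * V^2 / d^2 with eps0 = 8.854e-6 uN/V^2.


Step 1: Identify parameters.
eps0 = 8.854e-6 uN/V^2, A = 48376 um^2, V = 18 V, d = 7 um
Step 2: Compute V^2 = 18^2 = 324
Step 3: Compute d^2 = 7^2 = 49
Step 4: F = 0.5 * 8.854e-6 * 48376 * 324 / 49
F = 1.416 uN


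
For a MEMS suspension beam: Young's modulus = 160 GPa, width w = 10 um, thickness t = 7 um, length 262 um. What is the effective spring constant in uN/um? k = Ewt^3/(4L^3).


Step 1: Convert E to consistent units (1 GPa = 1000 uN/um^2).
E = 160 GPa = 160000 uN/um^2
Step 2: Compute t^3 = 7^3 = 343
Step 3: Compute L^3 = 262^3 = 17984728
Step 4: k = 160000 * 10 * 343 / (4 * 17984728)
k = 7.6287 uN/um


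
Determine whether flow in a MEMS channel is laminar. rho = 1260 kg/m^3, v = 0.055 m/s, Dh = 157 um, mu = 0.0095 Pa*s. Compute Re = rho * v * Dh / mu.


Step 1: Convert Dh to meters: Dh = 157e-6 m
Step 2: Re = rho * v * Dh / mu
Re = 1260 * 0.055 * 157e-6 / 0.0095
Re = 1.145
Since Re = 1.145 is below ~2300, the flow is laminar.


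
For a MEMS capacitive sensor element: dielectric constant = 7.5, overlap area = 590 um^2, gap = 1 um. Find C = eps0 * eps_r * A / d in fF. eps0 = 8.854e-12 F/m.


Step 1: Convert area to m^2: A = 590e-12 m^2
Step 2: Convert gap to m: d = 1e-6 m
Step 3: C = eps0 * eps_r * A / d
C = 8.854e-12 * 7.5 * 590e-12 / 1e-6
Step 4: Convert to fF (multiply by 1e15).
C = 39.18 fF


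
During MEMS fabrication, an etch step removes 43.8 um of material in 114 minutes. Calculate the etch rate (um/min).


Step 1: Etch rate = depth / time
Step 2: rate = 43.8 / 114
rate = 0.384 um/min


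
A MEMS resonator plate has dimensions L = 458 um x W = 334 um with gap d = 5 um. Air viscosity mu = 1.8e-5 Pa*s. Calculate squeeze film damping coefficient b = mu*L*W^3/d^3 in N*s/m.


Step 1: Convert to SI.
L = 458e-6 m, W = 334e-6 m, d = 5e-6 m
Step 2: W^3 = (334e-6)^3 = 3.73e-11 m^3
Step 3: d^3 = (5e-6)^3 = 1.25e-16 m^3
Step 4: b = 1.8e-5 * 458e-6 * 3.73e-11 / 1.25e-16
b = 2.46e-03 N*s/m


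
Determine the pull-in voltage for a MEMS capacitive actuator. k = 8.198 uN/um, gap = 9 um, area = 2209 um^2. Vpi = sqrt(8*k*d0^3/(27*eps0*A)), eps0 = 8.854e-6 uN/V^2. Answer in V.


Step 1: Compute numerator: 8 * k * d0^3 = 8 * 8.198 * 9^3 = 47810.736
Step 2: Compute denominator: 27 * eps0 * A = 27 * 8.854e-6 * 2209 = 0.528079
Step 3: Vpi = sqrt(47810.736 / 0.528079)
Vpi = 300.89 V


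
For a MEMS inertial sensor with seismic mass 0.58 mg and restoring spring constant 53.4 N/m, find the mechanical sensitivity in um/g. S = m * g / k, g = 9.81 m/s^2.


Step 1: Convert mass: m = 0.58 mg = 5.80e-07 kg
Step 2: S = m * g / k = 5.80e-07 * 9.81 / 53.4
Step 3: S = 1.07e-07 m/g
Step 4: Convert to um/g: S = 0.107 um/g


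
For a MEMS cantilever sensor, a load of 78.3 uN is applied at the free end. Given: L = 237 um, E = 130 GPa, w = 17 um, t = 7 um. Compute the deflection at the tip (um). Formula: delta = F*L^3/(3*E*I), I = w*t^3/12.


Step 1: Calculate the second moment of area.
I = w * t^3 / 12 = 17 * 7^3 / 12 = 485.9167 um^4
Step 2: Convert E to consistent units (1 GPa = 1000 uN/um^2).
E = 130 GPa = 130000 uN/um^2
Step 3: Calculate tip deflection.
delta = F * L^3 / (3 * E * I)
delta = 78.3 * 237^3 / (3 * 130000 * 485.9167)
delta = 5.5002 um


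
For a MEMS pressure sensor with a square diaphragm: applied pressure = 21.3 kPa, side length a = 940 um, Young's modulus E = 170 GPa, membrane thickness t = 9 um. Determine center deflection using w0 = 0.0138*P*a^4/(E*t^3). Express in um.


Step 1: Convert pressure to compatible units (E is in GPa, so P in GPa).
P = 21.3 kPa = 21.3e-6 GPa
Step 2: Compute numerator: 0.0138 * P * a^4.
a^4 = 940^4 = 780748960000
numerator = 0.0138 * 21.3e-6 * 780748960000 = 2.294933e+05
Step 3: Compute denominator: E * t^3 = 170 * 9^3 = 123930
Step 4: w0 = numerator / denominator = 2.294933e+05 / 123930 = 1.8518 um


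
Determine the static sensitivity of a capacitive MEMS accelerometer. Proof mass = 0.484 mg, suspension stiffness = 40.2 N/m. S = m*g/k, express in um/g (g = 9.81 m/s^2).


Step 1: Convert mass: m = 0.484 mg = 4.84e-07 kg
Step 2: S = m * g / k = 4.84e-07 * 9.81 / 40.2
Step 3: S = 1.18e-07 m/g
Step 4: Convert to um/g: S = 0.118 um/g


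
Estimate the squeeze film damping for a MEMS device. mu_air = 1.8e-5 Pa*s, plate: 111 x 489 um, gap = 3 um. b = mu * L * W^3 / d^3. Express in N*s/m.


Step 1: Convert to SI.
L = 111e-6 m, W = 489e-6 m, d = 3e-6 m
Step 2: W^3 = (489e-6)^3 = 1.17e-10 m^3
Step 3: d^3 = (3e-6)^3 = 2.70e-17 m^3
Step 4: b = 1.8e-5 * 111e-6 * 1.17e-10 / 2.70e-17
b = 8.65e-03 N*s/m


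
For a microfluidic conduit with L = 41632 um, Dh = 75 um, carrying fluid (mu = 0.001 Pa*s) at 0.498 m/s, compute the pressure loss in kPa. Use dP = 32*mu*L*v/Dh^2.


Step 1: Convert to SI: L = 41632e-6 m, Dh = 75e-6 m
Step 2: dP = 32 * 0.001 * 41632e-6 * 0.498 / (75e-6)^2
Step 3: dP = 117946.23 Pa
Step 4: Convert to kPa: dP = 117.95 kPa


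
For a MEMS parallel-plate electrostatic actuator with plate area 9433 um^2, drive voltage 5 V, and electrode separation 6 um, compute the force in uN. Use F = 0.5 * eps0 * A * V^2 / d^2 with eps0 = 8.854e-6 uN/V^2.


Step 1: Identify parameters.
eps0 = 8.854e-6 uN/V^2, A = 9433 um^2, V = 5 V, d = 6 um
Step 2: Compute V^2 = 5^2 = 25
Step 3: Compute d^2 = 6^2 = 36
Step 4: F = 0.5 * 8.854e-6 * 9433 * 25 / 36
F = 0.029 uN


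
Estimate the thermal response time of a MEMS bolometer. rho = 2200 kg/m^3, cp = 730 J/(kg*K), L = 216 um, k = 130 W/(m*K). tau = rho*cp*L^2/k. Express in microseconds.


Step 1: Convert L to m: L = 216e-6 m
Step 2: L^2 = (216e-6)^2 = 4.6656e-08 m^2
Step 3: tau = 2200 * 730 * 4.6656e-08 / 130 = 5.7638105e-04 s
Step 4: Convert to microseconds (multiply by 1e6).
tau = 576.381 us


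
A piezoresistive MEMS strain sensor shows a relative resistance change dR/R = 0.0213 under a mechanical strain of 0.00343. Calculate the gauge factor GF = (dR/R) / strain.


Step 1: Identify values.
dR/R = 0.0213, strain = 0.00343
Step 2: GF = (dR/R) / strain = 0.0213 / 0.00343
GF = 6.2


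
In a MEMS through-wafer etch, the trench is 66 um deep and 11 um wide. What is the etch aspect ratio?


Step 1: AR = depth / width
Step 2: AR = 66 / 11
AR = 6.0


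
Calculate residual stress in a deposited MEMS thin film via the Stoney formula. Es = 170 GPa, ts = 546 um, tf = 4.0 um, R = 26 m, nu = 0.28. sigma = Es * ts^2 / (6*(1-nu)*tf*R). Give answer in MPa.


Step 1: Compute numerator: Es * ts^2 = 170 * 546^2 = 50679720 (GPa*um^2)
Step 2: Compute denominator (R in um): 6*(1-nu)*tf*R = 6*0.72*4.0*26e6 = 449280000.0 (um^2)
Step 3: sigma (GPa) = 50679720 / 449280000.0 = 1.12802e-01 GPa
Step 4: Convert to MPa (x1000): sigma = 112.8 MPa


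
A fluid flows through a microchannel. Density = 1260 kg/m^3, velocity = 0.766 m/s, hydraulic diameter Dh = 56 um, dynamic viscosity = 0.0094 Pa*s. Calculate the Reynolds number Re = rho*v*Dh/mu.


Step 1: Convert Dh to meters: Dh = 56e-6 m
Step 2: Re = rho * v * Dh / mu
Re = 1260 * 0.766 * 56e-6 / 0.0094
Re = 5.75


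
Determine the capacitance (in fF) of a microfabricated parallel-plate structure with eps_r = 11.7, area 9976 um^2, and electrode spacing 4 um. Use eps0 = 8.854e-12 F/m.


Step 1: Convert area to m^2: A = 9976e-12 m^2
Step 2: Convert gap to m: d = 4e-6 m
Step 3: C = eps0 * eps_r * A / d
C = 8.854e-12 * 11.7 * 9976e-12 / 4e-6
Step 4: Convert to fF (multiply by 1e15).
C = 258.36 fF


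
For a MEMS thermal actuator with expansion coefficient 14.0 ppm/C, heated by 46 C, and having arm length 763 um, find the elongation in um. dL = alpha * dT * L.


Step 1: Convert CTE: alpha = 14.0 ppm/C = 14.0e-6 /C
Step 2: dL = 14.0e-6 * 46 * 763
dL = 0.4914 um


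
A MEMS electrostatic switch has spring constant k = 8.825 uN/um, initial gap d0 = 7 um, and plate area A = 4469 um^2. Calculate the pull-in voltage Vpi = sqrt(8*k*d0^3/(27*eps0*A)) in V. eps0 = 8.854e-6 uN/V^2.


Step 1: Compute numerator: 8 * k * d0^3 = 8 * 8.825 * 7^3 = 24215.8
Step 2: Compute denominator: 27 * eps0 * A = 27 * 8.854e-6 * 4469 = 1.06835
Step 3: Vpi = sqrt(24215.8 / 1.06835)
Vpi = 150.55 V


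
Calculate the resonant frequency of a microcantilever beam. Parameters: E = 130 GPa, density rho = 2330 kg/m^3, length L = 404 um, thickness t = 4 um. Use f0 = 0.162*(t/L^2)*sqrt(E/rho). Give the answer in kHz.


Step 1: Convert units to SI.
t_SI = 4e-6 m, L_SI = 404e-6 m
Step 2: Calculate sqrt(E/rho).
sqrt(130e9 / 2330) = 7469.54 m/s
Step 3: Compute f0.
f0 = 0.162 * 4e-6 / (404e-6)^2 * 7469.54 = 29655.6 Hz = 29.66 kHz


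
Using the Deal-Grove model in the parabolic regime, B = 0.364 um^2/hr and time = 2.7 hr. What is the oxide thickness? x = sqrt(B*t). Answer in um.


Step 1: Compute B*t = 0.364 * 2.7 = 0.9828
Step 2: x = sqrt(0.9828)
x = 0.991 um


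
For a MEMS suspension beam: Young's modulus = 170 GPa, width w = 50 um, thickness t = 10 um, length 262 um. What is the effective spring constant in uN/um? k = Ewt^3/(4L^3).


Step 1: Convert E to consistent units (1 GPa = 1000 uN/um^2).
E = 170 GPa = 170000 uN/um^2
Step 2: Compute t^3 = 10^3 = 1000
Step 3: Compute L^3 = 262^3 = 17984728
Step 4: k = 170000 * 50 * 1000 / (4 * 17984728)
k = 118.1558 uN/um


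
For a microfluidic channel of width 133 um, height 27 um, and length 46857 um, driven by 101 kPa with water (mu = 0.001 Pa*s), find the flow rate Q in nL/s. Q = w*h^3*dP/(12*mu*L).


Step 1: Convert all dimensions to SI (meters).
w = 133e-6 m, h = 27e-6 m, L = 46857e-6 m, dP = 101e3 Pa
Step 2: Q = w * h^3 * dP / (12 * mu * L)
Q = 133e-6 * (27e-6)^3 * 101e3 / (12 * 0.001 * 46857e-6) = 4.702281e-10 m^3/s
Step 3: Convert Q from m^3/s to nL/s (1 m^3 = 1e12 nL, so multiply by 1e12).
Q = 470.228 nL/s


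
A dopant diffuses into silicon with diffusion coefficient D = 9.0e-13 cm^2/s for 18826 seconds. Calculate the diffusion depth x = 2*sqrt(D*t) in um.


Step 1: Compute D*t = 9.0e-13 * 18826 = 1.69434e-08 cm^2
Step 2: sqrt(D*t) = 1.30167e-04 cm
Step 3: x = 2 * 1.30167e-04 cm = 2.60334e-04 cm
Step 4: Convert to um (1 cm = 1e4 um): x = 2.603 um


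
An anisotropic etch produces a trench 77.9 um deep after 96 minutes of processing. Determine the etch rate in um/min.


Step 1: Etch rate = depth / time
Step 2: rate = 77.9 / 96
rate = 0.811 um/min


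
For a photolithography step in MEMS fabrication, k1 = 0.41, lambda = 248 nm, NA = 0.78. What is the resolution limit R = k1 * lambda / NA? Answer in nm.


Step 1: Identify values: k1 = 0.41, lambda = 248 nm, NA = 0.78
Step 2: R = k1 * lambda / NA
R = 0.41 * 248 / 0.78
R = 130.4 nm


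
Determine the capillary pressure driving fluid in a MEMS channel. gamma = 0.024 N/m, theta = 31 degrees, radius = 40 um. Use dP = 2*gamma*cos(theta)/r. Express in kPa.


Step 1: cos(31 deg) = 0.8572
Step 2: Convert r to m: r = 40e-6 m
Step 3: dP = 2 * 0.024 * 0.8572 / 40e-6 = 1028.6 Pa
Step 4: Convert Pa to kPa (divide by 1000).
dP = 1.03 kPa


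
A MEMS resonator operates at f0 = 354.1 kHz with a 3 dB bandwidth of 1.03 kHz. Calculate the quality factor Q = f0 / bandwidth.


Step 1: Q = f0 / bandwidth
Step 2: Q = 354.1 / 1.03
Q = 343.8


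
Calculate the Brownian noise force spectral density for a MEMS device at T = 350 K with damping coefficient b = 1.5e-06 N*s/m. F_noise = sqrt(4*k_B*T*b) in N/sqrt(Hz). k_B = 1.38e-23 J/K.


Step 1: Compute 4 * k_B * T * b
= 4 * 1.38e-23 * 350 * 1.5e-06
= 2.8980e-26 N^2/Hz
Step 2: F_noise = sqrt(2.8980e-26)
F_noise = 1.70e-13 N/sqrt(Hz)


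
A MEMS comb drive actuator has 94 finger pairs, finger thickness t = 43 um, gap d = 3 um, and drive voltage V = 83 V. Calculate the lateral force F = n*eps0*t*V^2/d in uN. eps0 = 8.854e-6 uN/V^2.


Step 1: Parameters: n=94, eps0=8.854e-6 uN/V^2, t=43 um, V=83 V, d=3 um
Step 2: V^2 = 6889
Step 3: F = 94 * 8.854e-6 * 43 * 6889 / 3
F = 82.181 uN


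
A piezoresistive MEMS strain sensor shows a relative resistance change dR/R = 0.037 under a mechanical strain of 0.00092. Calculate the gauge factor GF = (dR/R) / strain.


Step 1: Identify values.
dR/R = 0.037, strain = 0.00092
Step 2: GF = (dR/R) / strain = 0.037 / 0.00092
GF = 40.2


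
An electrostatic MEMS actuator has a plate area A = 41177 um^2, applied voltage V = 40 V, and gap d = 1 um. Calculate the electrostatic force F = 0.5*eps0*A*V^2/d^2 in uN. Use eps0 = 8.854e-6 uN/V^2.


Step 1: Identify parameters.
eps0 = 8.854e-6 uN/V^2, A = 41177 um^2, V = 40 V, d = 1 um
Step 2: Compute V^2 = 40^2 = 1600
Step 3: Compute d^2 = 1^2 = 1
Step 4: F = 0.5 * 8.854e-6 * 41177 * 1600 / 1
F = 291.665 uN


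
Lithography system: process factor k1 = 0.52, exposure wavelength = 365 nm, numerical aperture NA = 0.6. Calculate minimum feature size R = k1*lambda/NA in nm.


Step 1: Identify values: k1 = 0.52, lambda = 365 nm, NA = 0.6
Step 2: R = k1 * lambda / NA
R = 0.52 * 365 / 0.6
R = 316.3 nm


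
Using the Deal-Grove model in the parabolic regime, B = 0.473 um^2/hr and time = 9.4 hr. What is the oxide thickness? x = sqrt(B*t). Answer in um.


Step 1: Compute B*t = 0.473 * 9.4 = 4.4462
Step 2: x = sqrt(4.4462)
x = 2.109 um


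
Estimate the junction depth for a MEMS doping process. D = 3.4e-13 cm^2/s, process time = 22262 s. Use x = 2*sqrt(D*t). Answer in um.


Step 1: Compute D*t = 3.4e-13 * 22262 = 7.56908e-09 cm^2
Step 2: sqrt(D*t) = 8.7e-05 cm
Step 3: x = 2 * 8.7e-05 cm = 1.74e-04 cm
Step 4: Convert to um (1 cm = 1e4 um): x = 1.74 um


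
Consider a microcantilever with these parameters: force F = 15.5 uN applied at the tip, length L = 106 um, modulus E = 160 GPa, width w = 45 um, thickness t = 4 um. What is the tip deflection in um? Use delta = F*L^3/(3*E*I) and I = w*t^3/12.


Step 1: Calculate the second moment of area.
I = w * t^3 / 12 = 45 * 4^3 / 12 = 240.0 um^4
Step 2: Convert E to consistent units (1 GPa = 1000 uN/um^2).
E = 160 GPa = 160000 uN/um^2
Step 3: Calculate tip deflection.
delta = F * L^3 / (3 * E * I)
delta = 15.5 * 106^3 / (3 * 160000 * 240.0)
delta = 0.1602 um


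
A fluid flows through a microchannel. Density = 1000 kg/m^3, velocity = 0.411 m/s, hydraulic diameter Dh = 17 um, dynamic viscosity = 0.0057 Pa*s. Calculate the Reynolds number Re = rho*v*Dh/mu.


Step 1: Convert Dh to meters: Dh = 17e-6 m
Step 2: Re = rho * v * Dh / mu
Re = 1000 * 0.411 * 17e-6 / 0.0057
Re = 1.226


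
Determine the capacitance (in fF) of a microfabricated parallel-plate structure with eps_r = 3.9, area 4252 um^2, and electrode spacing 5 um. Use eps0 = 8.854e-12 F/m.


Step 1: Convert area to m^2: A = 4252e-12 m^2
Step 2: Convert gap to m: d = 5e-6 m
Step 3: C = eps0 * eps_r * A / d
C = 8.854e-12 * 3.9 * 4252e-12 / 5e-6
Step 4: Convert to fF (multiply by 1e15).
C = 29.36 fF


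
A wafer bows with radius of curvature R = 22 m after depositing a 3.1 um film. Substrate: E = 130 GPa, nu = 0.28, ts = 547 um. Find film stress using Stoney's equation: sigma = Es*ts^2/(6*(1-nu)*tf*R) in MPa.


Step 1: Compute numerator: Es * ts^2 = 130 * 547^2 = 38897170 (GPa*um^2)
Step 2: Compute denominator (R in um): 6*(1-nu)*tf*R = 6*0.72*3.1*22e6 = 294624000.0 (um^2)
Step 3: sigma (GPa) = 38897170 / 294624000.0 = 1.32023e-01 GPa
Step 4: Convert to MPa (x1000): sigma = 132.0 MPa


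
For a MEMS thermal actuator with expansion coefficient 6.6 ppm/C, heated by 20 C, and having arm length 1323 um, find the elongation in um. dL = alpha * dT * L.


Step 1: Convert CTE: alpha = 6.6 ppm/C = 6.6e-6 /C
Step 2: dL = 6.6e-6 * 20 * 1323
dL = 0.1746 um


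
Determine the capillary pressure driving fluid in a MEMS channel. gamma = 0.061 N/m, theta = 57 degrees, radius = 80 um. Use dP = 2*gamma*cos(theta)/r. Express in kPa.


Step 1: cos(57 deg) = 0.5446
Step 2: Convert r to m: r = 80e-6 m
Step 3: dP = 2 * 0.061 * 0.5446 / 80e-6 = 830.5 Pa
Step 4: Convert Pa to kPa (divide by 1000).
dP = 0.83 kPa


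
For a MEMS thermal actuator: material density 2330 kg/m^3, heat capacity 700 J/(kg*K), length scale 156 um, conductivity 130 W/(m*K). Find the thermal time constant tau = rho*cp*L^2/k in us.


Step 1: Convert L to m: L = 156e-6 m
Step 2: L^2 = (156e-6)^2 = 2.4336e-08 m^2
Step 3: tau = 2330 * 700 * 2.4336e-08 / 130 = 3.053232e-04 s
Step 4: Convert to microseconds (multiply by 1e6).
tau = 305.323 us


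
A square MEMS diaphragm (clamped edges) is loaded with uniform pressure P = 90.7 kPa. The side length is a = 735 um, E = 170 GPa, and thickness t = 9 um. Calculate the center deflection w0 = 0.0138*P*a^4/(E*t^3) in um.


Step 1: Convert pressure to compatible units (E is in GPa, so P in GPa).
P = 90.7 kPa = 90.7e-6 GPa
Step 2: Compute numerator: 0.0138 * P * a^4.
a^4 = 735^4 = 291843050625
numerator = 0.0138 * 90.7e-6 * 291843050625 = 3.652883e+05
Step 3: Compute denominator: E * t^3 = 170 * 9^3 = 123930
Step 4: w0 = numerator / denominator = 3.652883e+05 / 123930 = 2.9475 um


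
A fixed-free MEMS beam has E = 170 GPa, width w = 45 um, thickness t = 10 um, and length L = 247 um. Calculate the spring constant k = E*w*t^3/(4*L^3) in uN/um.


Step 1: Convert E to consistent units (1 GPa = 1000 uN/um^2).
E = 170 GPa = 170000 uN/um^2
Step 2: Compute t^3 = 10^3 = 1000
Step 3: Compute L^3 = 247^3 = 15069223
Step 4: k = 170000 * 45 * 1000 / (4 * 15069223)
k = 126.9143 uN/um


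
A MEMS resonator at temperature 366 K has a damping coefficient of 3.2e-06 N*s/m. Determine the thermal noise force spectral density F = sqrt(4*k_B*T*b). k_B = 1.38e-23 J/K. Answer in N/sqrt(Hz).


Step 1: Compute 4 * k_B * T * b
= 4 * 1.38e-23 * 366 * 3.2e-06
= 6.4650e-26 N^2/Hz
Step 2: F_noise = sqrt(6.4650e-26)
F_noise = 2.54e-13 N/sqrt(Hz)


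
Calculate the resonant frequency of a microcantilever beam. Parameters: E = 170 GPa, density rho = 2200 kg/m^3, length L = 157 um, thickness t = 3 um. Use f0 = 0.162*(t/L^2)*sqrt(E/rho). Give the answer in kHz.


Step 1: Convert units to SI.
t_SI = 3e-6 m, L_SI = 157e-6 m
Step 2: Calculate sqrt(E/rho).
sqrt(170e9 / 2200) = 8790.49 m/s
Step 3: Compute f0.
f0 = 0.162 * 3e-6 / (157e-6)^2 * 8790.49 = 173320.5 Hz = 173.32 kHz


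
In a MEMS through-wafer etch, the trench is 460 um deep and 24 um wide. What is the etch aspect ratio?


Step 1: AR = depth / width
Step 2: AR = 460 / 24
AR = 19.2


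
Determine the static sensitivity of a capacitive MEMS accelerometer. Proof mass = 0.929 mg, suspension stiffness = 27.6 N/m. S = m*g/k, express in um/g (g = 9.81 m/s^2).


Step 1: Convert mass: m = 0.929 mg = 9.29e-07 kg
Step 2: S = m * g / k = 9.29e-07 * 9.81 / 27.6
Step 3: S = 3.30e-07 m/g
Step 4: Convert to um/g: S = 0.33 um/g


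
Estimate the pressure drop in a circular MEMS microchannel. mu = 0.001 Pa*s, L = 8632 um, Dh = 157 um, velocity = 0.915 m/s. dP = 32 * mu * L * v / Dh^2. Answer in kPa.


Step 1: Convert to SI: L = 8632e-6 m, Dh = 157e-6 m
Step 2: dP = 32 * 0.001 * 8632e-6 * 0.915 / (157e-6)^2
Step 3: dP = 10253.76 Pa
Step 4: Convert to kPa: dP = 10.25 kPa


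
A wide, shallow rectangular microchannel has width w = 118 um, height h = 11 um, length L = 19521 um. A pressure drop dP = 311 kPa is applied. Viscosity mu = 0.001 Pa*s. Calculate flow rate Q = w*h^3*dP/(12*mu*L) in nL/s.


Step 1: Convert all dimensions to SI (meters).
w = 118e-6 m, h = 11e-6 m, L = 19521e-6 m, dP = 311e3 Pa
Step 2: Q = w * h^3 * dP / (12 * mu * L)
Q = 118e-6 * (11e-6)^3 * 311e3 / (12 * 0.001 * 19521e-6) = 2.0851492e-10 m^3/s
Step 3: Convert Q from m^3/s to nL/s (1 m^3 = 1e12 nL, so multiply by 1e12).
Q = 208.515 nL/s


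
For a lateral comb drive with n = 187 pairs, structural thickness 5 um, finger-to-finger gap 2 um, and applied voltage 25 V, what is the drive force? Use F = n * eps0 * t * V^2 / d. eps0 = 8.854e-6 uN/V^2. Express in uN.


Step 1: Parameters: n=187, eps0=8.854e-6 uN/V^2, t=5 um, V=25 V, d=2 um
Step 2: V^2 = 625
Step 3: F = 187 * 8.854e-6 * 5 * 625 / 2
F = 2.587 uN


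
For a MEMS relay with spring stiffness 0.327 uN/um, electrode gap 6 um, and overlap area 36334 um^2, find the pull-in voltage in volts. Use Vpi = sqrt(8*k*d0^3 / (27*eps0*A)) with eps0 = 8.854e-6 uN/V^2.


Step 1: Compute numerator: 8 * k * d0^3 = 8 * 0.327 * 6^3 = 565.056
Step 2: Compute denominator: 27 * eps0 * A = 27 * 8.854e-6 * 36334 = 8.685933
Step 3: Vpi = sqrt(565.056 / 8.685933)
Vpi = 8.07 V


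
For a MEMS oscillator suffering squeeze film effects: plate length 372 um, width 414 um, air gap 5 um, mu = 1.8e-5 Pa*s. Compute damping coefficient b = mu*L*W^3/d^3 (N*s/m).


Step 1: Convert to SI.
L = 372e-6 m, W = 414e-6 m, d = 5e-6 m
Step 2: W^3 = (414e-6)^3 = 7.10e-11 m^3
Step 3: d^3 = (5e-6)^3 = 1.25e-16 m^3
Step 4: b = 1.8e-5 * 372e-6 * 7.10e-11 / 1.25e-16
b = 3.80e-03 N*s/m


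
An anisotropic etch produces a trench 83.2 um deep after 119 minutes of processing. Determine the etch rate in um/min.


Step 1: Etch rate = depth / time
Step 2: rate = 83.2 / 119
rate = 0.699 um/min


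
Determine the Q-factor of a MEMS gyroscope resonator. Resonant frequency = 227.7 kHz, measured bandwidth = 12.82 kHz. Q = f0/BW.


Step 1: Q = f0 / bandwidth
Step 2: Q = 227.7 / 12.82
Q = 17.8


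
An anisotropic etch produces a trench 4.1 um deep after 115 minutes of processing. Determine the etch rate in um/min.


Step 1: Etch rate = depth / time
Step 2: rate = 4.1 / 115
rate = 0.036 um/min


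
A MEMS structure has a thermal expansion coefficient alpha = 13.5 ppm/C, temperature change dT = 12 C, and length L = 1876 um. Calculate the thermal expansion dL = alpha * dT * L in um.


Step 1: Convert CTE: alpha = 13.5 ppm/C = 13.5e-6 /C
Step 2: dL = 13.5e-6 * 12 * 1876
dL = 0.3039 um


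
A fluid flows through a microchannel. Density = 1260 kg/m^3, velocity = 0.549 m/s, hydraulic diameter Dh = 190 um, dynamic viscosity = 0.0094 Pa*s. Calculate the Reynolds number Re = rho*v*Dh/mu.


Step 1: Convert Dh to meters: Dh = 190e-6 m
Step 2: Re = rho * v * Dh / mu
Re = 1260 * 0.549 * 190e-6 / 0.0094
Re = 13.982


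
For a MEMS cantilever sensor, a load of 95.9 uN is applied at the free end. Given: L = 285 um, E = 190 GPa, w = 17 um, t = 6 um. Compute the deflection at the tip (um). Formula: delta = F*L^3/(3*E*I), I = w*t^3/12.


Step 1: Calculate the second moment of area.
I = w * t^3 / 12 = 17 * 6^3 / 12 = 306.0 um^4
Step 2: Convert E to consistent units (1 GPa = 1000 uN/um^2).
E = 190 GPa = 190000 uN/um^2
Step 3: Calculate tip deflection.
delta = F * L^3 / (3 * E * I)
delta = 95.9 * 285^3 / (3 * 190000 * 306.0)
delta = 12.7279 um


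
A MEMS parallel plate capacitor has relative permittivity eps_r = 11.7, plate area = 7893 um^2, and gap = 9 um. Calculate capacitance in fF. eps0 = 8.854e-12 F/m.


Step 1: Convert area to m^2: A = 7893e-12 m^2
Step 2: Convert gap to m: d = 9e-6 m
Step 3: C = eps0 * eps_r * A / d
C = 8.854e-12 * 11.7 * 7893e-12 / 9e-6
Step 4: Convert to fF (multiply by 1e15).
C = 90.85 fF


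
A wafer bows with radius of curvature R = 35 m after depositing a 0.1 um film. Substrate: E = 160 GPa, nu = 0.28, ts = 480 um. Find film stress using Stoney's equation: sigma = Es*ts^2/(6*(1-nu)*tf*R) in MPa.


Step 1: Compute numerator: Es * ts^2 = 160 * 480^2 = 36864000 (GPa*um^2)
Step 2: Compute denominator (R in um): 6*(1-nu)*tf*R = 6*0.72*0.1*35e6 = 15120000.0 (um^2)
Step 3: sigma (GPa) = 36864000 / 15120000.0 = 2.438095e+00 GPa
Step 4: Convert to MPa (x1000): sigma = 2438.1 MPa


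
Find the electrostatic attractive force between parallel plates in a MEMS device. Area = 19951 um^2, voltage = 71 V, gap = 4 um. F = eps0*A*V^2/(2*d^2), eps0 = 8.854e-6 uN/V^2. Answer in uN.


Step 1: Identify parameters.
eps0 = 8.854e-6 uN/V^2, A = 19951 um^2, V = 71 V, d = 4 um
Step 2: Compute V^2 = 71^2 = 5041
Step 3: Compute d^2 = 4^2 = 16
Step 4: F = 0.5 * 8.854e-6 * 19951 * 5041 / 16
F = 27.827 uN


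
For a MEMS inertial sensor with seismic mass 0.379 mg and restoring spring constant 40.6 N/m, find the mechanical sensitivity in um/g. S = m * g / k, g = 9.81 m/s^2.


Step 1: Convert mass: m = 0.379 mg = 3.79e-07 kg
Step 2: S = m * g / k = 3.79e-07 * 9.81 / 40.6
Step 3: S = 9.16e-08 m/g
Step 4: Convert to um/g: S = 0.092 um/g


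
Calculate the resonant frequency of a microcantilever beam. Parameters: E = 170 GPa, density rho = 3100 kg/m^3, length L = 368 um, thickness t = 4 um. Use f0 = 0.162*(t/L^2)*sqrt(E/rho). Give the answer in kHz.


Step 1: Convert units to SI.
t_SI = 4e-6 m, L_SI = 368e-6 m
Step 2: Calculate sqrt(E/rho).
sqrt(170e9 / 3100) = 7405.32 m/s
Step 3: Compute f0.
f0 = 0.162 * 4e-6 / (368e-6)^2 * 7405.32 = 35434.2 Hz = 35.43 kHz


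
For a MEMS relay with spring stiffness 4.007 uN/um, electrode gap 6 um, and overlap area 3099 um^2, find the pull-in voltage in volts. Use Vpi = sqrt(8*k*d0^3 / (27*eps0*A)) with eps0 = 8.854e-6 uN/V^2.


Step 1: Compute numerator: 8 * k * d0^3 = 8 * 4.007 * 6^3 = 6924.096
Step 2: Compute denominator: 27 * eps0 * A = 27 * 8.854e-6 * 3099 = 0.740841
Step 3: Vpi = sqrt(6924.096 / 0.740841)
Vpi = 96.68 V


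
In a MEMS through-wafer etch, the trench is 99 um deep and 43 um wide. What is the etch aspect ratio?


Step 1: AR = depth / width
Step 2: AR = 99 / 43
AR = 2.3


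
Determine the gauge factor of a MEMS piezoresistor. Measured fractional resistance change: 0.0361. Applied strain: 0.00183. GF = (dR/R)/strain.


Step 1: Identify values.
dR/R = 0.0361, strain = 0.00183
Step 2: GF = (dR/R) / strain = 0.0361 / 0.00183
GF = 19.7


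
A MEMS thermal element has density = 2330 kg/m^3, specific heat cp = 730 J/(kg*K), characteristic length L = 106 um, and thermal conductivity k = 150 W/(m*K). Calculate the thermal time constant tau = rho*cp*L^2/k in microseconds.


Step 1: Convert L to m: L = 106e-6 m
Step 2: L^2 = (106e-6)^2 = 1.1236e-08 m^2
Step 3: tau = 2330 * 730 * 1.1236e-08 / 150 = 1.2740875e-04 s
Step 4: Convert to microseconds (multiply by 1e6).
tau = 127.409 us


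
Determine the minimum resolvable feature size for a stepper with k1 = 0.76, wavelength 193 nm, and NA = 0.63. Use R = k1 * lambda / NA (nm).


Step 1: Identify values: k1 = 0.76, lambda = 193 nm, NA = 0.63
Step 2: R = k1 * lambda / NA
R = 0.76 * 193 / 0.63
R = 232.8 nm


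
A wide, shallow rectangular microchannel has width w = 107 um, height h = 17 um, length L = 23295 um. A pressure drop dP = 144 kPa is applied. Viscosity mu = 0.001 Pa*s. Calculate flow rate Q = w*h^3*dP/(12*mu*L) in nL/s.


Step 1: Convert all dimensions to SI (meters).
w = 107e-6 m, h = 17e-6 m, L = 23295e-6 m, dP = 144e3 Pa
Step 2: Q = w * h^3 * dP / (12 * mu * L)
Q = 107e-6 * (17e-6)^3 * 144e3 / (12 * 0.001 * 23295e-6) = 2.708e-10 m^3/s
Step 3: Convert Q from m^3/s to nL/s (1 m^3 = 1e12 nL, so multiply by 1e12).
Q = 270.8 nL/s


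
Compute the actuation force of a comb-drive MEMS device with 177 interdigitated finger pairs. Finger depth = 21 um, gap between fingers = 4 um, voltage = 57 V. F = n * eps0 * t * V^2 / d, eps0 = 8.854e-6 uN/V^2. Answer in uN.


Step 1: Parameters: n=177, eps0=8.854e-6 uN/V^2, t=21 um, V=57 V, d=4 um
Step 2: V^2 = 3249
Step 3: F = 177 * 8.854e-6 * 21 * 3249 / 4
F = 26.731 uN


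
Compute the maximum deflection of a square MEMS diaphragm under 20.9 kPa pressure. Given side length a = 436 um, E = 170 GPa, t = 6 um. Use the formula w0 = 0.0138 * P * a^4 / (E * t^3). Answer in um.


Step 1: Convert pressure to compatible units (E is in GPa, so P in GPa).
P = 20.9 kPa = 20.9e-6 GPa
Step 2: Compute numerator: 0.0138 * P * a^4.
a^4 = 436^4 = 36136489216
numerator = 0.0138 * 20.9e-6 * 36136489216 = 1.04225e+04
Step 3: Compute denominator: E * t^3 = 170 * 6^3 = 36720
Step 4: w0 = numerator / denominator = 1.04225e+04 / 36720 = 0.2838 um


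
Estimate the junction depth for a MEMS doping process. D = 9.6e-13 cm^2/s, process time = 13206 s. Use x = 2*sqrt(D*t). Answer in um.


Step 1: Compute D*t = 9.6e-13 * 13206 = 1.267776e-08 cm^2
Step 2: sqrt(D*t) = 1.12596e-04 cm
Step 3: x = 2 * 1.12596e-04 cm = 2.25192e-04 cm
Step 4: Convert to um (1 cm = 1e4 um): x = 2.252 um


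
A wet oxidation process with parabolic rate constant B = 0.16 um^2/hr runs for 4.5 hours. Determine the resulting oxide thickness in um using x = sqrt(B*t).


Step 1: Compute B*t = 0.16 * 4.5 = 0.72
Step 2: x = sqrt(0.72)
x = 0.849 um


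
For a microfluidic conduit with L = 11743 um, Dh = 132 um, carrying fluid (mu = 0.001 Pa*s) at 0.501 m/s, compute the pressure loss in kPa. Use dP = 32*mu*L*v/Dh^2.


Step 1: Convert to SI: L = 11743e-6 m, Dh = 132e-6 m
Step 2: dP = 32 * 0.001 * 11743e-6 * 0.501 / (132e-6)^2
Step 3: dP = 10804.85 Pa
Step 4: Convert to kPa: dP = 10.8 kPa


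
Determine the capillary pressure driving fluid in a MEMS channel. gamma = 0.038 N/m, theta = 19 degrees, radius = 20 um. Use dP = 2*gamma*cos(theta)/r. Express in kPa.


Step 1: cos(19 deg) = 0.9455
Step 2: Convert r to m: r = 20e-6 m
Step 3: dP = 2 * 0.038 * 0.9455 / 20e-6 = 3592.9 Pa
Step 4: Convert Pa to kPa (divide by 1000).
dP = 3.59 kPa


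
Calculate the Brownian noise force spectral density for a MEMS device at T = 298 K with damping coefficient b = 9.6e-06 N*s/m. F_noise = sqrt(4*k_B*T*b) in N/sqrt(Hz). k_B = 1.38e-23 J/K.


Step 1: Compute 4 * k_B * T * b
= 4 * 1.38e-23 * 298 * 9.6e-06
= 1.5792e-25 N^2/Hz
Step 2: F_noise = sqrt(1.5792e-25)
F_noise = 3.97e-13 N/sqrt(Hz)


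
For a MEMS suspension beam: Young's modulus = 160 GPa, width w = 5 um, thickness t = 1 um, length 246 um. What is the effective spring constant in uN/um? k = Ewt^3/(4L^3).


Step 1: Convert E to consistent units (1 GPa = 1000 uN/um^2).
E = 160 GPa = 160000 uN/um^2
Step 2: Compute t^3 = 1^3 = 1
Step 3: Compute L^3 = 246^3 = 14886936
Step 4: k = 160000 * 5 * 1 / (4 * 14886936)
k = 0.0134 uN/um


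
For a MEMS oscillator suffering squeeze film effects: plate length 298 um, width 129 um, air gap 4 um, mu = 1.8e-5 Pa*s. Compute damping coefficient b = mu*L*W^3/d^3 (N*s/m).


Step 1: Convert to SI.
L = 298e-6 m, W = 129e-6 m, d = 4e-6 m
Step 2: W^3 = (129e-6)^3 = 2.15e-12 m^3
Step 3: d^3 = (4e-6)^3 = 6.40e-17 m^3
Step 4: b = 1.8e-5 * 298e-6 * 2.15e-12 / 6.40e-17
b = 1.80e-04 N*s/m


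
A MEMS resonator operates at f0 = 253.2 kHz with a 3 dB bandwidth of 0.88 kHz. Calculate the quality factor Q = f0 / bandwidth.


Step 1: Q = f0 / bandwidth
Step 2: Q = 253.2 / 0.88
Q = 287.7


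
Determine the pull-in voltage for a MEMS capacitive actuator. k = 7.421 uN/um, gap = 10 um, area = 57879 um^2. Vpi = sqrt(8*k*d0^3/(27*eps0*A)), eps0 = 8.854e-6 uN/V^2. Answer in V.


Step 1: Compute numerator: 8 * k * d0^3 = 8 * 7.421 * 10^3 = 59368.0
Step 2: Compute denominator: 27 * eps0 * A = 27 * 8.854e-6 * 57879 = 13.836438
Step 3: Vpi = sqrt(59368.0 / 13.836438)
Vpi = 65.5 V


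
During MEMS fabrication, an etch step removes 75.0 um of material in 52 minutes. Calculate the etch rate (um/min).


Step 1: Etch rate = depth / time
Step 2: rate = 75.0 / 52
rate = 1.442 um/min


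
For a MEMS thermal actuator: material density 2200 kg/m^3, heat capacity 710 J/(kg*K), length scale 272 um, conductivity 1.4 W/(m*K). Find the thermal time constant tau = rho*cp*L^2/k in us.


Step 1: Convert L to m: L = 272e-6 m
Step 2: L^2 = (272e-6)^2 = 7.3984e-08 m^2
Step 3: tau = 2200 * 710 * 7.3984e-08 / 1.4 = 8.254500571e-02 s
Step 4: Convert to microseconds (multiply by 1e6).
tau = 82545.006 us


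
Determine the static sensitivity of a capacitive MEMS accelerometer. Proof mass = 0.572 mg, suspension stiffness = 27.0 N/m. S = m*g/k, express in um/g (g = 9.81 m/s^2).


Step 1: Convert mass: m = 0.572 mg = 5.72e-07 kg
Step 2: S = m * g / k = 5.72e-07 * 9.81 / 27.0
Step 3: S = 2.08e-07 m/g
Step 4: Convert to um/g: S = 0.208 um/g


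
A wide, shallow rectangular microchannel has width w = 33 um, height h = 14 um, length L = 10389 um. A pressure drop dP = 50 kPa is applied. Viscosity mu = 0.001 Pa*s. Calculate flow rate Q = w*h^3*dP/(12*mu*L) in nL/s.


Step 1: Convert all dimensions to SI (meters).
w = 33e-6 m, h = 14e-6 m, L = 10389e-6 m, dP = 50e3 Pa
Step 2: Q = w * h^3 * dP / (12 * mu * L)
Q = 33e-6 * (14e-6)^3 * 50e3 / (12 * 0.001 * 10389e-6) = 3.631726e-11 m^3/s
Step 3: Convert Q from m^3/s to nL/s (1 m^3 = 1e12 nL, so multiply by 1e12).
Q = 36.317 nL/s


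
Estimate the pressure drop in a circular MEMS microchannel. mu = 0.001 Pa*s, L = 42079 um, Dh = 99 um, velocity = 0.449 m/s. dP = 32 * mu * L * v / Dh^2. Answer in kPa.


Step 1: Convert to SI: L = 42079e-6 m, Dh = 99e-6 m
Step 2: dP = 32 * 0.001 * 42079e-6 * 0.449 / (99e-6)^2
Step 3: dP = 61686.67 Pa
Step 4: Convert to kPa: dP = 61.69 kPa


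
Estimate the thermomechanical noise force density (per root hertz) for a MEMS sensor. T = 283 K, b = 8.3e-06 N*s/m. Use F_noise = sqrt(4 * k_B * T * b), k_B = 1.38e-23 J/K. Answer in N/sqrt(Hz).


Step 1: Compute 4 * k_B * T * b
= 4 * 1.38e-23 * 283 * 8.3e-06
= 1.2966e-25 N^2/Hz
Step 2: F_noise = sqrt(1.2966e-25)
F_noise = 3.60e-13 N/sqrt(Hz)


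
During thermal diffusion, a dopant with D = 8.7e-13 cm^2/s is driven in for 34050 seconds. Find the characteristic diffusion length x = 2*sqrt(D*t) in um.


Step 1: Compute D*t = 8.7e-13 * 34050 = 2.96235e-08 cm^2
Step 2: sqrt(D*t) = 1.72115e-04 cm
Step 3: x = 2 * 1.72115e-04 cm = 3.4423e-04 cm
Step 4: Convert to um (1 cm = 1e4 um): x = 3.442 um


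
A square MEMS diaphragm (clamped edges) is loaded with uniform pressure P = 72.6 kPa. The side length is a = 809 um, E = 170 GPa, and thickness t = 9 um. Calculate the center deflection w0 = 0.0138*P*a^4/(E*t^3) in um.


Step 1: Convert pressure to compatible units (E is in GPa, so P in GPa).
P = 72.6 kPa = 72.6e-6 GPa
Step 2: Compute numerator: 0.0138 * P * a^4.
a^4 = 809^4 = 428345379361
numerator = 0.0138 * 72.6e-6 * 428345379361 = 4.291507e+05
Step 3: Compute denominator: E * t^3 = 170 * 9^3 = 123930
Step 4: w0 = numerator / denominator = 4.291507e+05 / 123930 = 3.4628 um


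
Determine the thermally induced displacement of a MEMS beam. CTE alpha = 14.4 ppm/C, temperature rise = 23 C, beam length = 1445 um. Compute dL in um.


Step 1: Convert CTE: alpha = 14.4 ppm/C = 14.4e-6 /C
Step 2: dL = 14.4e-6 * 23 * 1445
dL = 0.4786 um


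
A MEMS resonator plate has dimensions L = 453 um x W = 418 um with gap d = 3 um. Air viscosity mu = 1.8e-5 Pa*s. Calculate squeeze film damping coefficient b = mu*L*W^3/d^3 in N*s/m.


Step 1: Convert to SI.
L = 453e-6 m, W = 418e-6 m, d = 3e-6 m
Step 2: W^3 = (418e-6)^3 = 7.30e-11 m^3
Step 3: d^3 = (3e-6)^3 = 2.70e-17 m^3
Step 4: b = 1.8e-5 * 453e-6 * 7.30e-11 / 2.70e-17
b = 2.21e-02 N*s/m


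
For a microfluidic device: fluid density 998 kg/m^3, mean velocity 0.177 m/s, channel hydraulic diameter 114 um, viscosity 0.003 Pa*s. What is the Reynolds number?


Step 1: Convert Dh to meters: Dh = 114e-6 m
Step 2: Re = rho * v * Dh / mu
Re = 998 * 0.177 * 114e-6 / 0.003
Re = 6.713


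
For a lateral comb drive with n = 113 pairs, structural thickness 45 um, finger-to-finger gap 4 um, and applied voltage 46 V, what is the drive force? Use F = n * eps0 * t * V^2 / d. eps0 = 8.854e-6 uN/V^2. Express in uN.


Step 1: Parameters: n=113, eps0=8.854e-6 uN/V^2, t=45 um, V=46 V, d=4 um
Step 2: V^2 = 2116
Step 3: F = 113 * 8.854e-6 * 45 * 2116 / 4
F = 23.817 uN


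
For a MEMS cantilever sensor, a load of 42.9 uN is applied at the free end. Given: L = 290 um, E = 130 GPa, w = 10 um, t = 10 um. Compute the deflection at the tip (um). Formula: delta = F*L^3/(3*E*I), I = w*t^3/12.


Step 1: Calculate the second moment of area.
I = w * t^3 / 12 = 10 * 10^3 / 12 = 833.3333 um^4
Step 2: Convert E to consistent units (1 GPa = 1000 uN/um^2).
E = 130 GPa = 130000 uN/um^2
Step 3: Calculate tip deflection.
delta = F * L^3 / (3 * E * I)
delta = 42.9 * 290^3 / (3 * 130000 * 833.3333)
delta = 3.2193 um


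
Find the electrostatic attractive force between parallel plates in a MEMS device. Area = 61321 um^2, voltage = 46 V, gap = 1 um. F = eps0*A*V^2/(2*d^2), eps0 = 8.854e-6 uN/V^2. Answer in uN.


Step 1: Identify parameters.
eps0 = 8.854e-6 uN/V^2, A = 61321 um^2, V = 46 V, d = 1 um
Step 2: Compute V^2 = 46^2 = 2116
Step 3: Compute d^2 = 1^2 = 1
Step 4: F = 0.5 * 8.854e-6 * 61321 * 2116 / 1
F = 574.426 uN


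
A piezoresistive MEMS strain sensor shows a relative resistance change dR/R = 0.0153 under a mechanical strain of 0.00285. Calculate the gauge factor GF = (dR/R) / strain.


Step 1: Identify values.
dR/R = 0.0153, strain = 0.00285
Step 2: GF = (dR/R) / strain = 0.0153 / 0.00285
GF = 5.4


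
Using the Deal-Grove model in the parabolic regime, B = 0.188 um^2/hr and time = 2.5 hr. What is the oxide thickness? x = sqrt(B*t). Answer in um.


Step 1: Compute B*t = 0.188 * 2.5 = 0.47
Step 2: x = sqrt(0.47)
x = 0.686 um


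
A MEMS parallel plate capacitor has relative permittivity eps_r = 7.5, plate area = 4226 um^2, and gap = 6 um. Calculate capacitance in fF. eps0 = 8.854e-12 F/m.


Step 1: Convert area to m^2: A = 4226e-12 m^2
Step 2: Convert gap to m: d = 6e-6 m
Step 3: C = eps0 * eps_r * A / d
C = 8.854e-12 * 7.5 * 4226e-12 / 6e-6
Step 4: Convert to fF (multiply by 1e15).
C = 46.77 fF


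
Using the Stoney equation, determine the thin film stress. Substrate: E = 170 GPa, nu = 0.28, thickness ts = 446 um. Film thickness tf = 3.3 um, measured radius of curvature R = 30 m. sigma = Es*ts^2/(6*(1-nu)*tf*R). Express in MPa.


Step 1: Compute numerator: Es * ts^2 = 170 * 446^2 = 33815720 (GPa*um^2)
Step 2: Compute denominator (R in um): 6*(1-nu)*tf*R = 6*0.72*3.3*30e6 = 427680000.0 (um^2)
Step 3: sigma (GPa) = 33815720 / 427680000.0 = 7.9068e-02 GPa
Step 4: Convert to MPa (x1000): sigma = 79.1 MPa


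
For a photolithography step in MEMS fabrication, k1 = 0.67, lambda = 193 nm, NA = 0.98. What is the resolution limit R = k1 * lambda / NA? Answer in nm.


Step 1: Identify values: k1 = 0.67, lambda = 193 nm, NA = 0.98
Step 2: R = k1 * lambda / NA
R = 0.67 * 193 / 0.98
R = 131.9 nm


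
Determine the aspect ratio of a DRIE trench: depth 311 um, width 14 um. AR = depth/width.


Step 1: AR = depth / width
Step 2: AR = 311 / 14
AR = 22.2


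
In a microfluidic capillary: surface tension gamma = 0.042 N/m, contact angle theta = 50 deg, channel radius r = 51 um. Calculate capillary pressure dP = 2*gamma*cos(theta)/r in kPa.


Step 1: cos(50 deg) = 0.6428
Step 2: Convert r to m: r = 51e-6 m
Step 3: dP = 2 * 0.042 * 0.6428 / 51e-6 = 1058.7 Pa
Step 4: Convert Pa to kPa (divide by 1000).
dP = 1.06 kPa


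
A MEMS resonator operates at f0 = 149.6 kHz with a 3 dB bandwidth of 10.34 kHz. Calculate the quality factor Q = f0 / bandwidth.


Step 1: Q = f0 / bandwidth
Step 2: Q = 149.6 / 10.34
Q = 14.5


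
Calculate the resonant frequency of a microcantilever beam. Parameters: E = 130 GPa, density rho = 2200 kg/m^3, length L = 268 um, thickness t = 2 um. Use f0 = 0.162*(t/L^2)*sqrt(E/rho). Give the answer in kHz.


Step 1: Convert units to SI.
t_SI = 2e-6 m, L_SI = 268e-6 m
Step 2: Calculate sqrt(E/rho).
sqrt(130e9 / 2200) = 7687.06 m/s
Step 3: Compute f0.
f0 = 0.162 * 2e-6 / (268e-6)^2 * 7687.06 = 34676.5 Hz = 34.68 kHz
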